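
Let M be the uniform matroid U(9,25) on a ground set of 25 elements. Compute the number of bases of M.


Bases of U(9,25) are all 9-element subsets of the 25-element ground set.
Number of bases = C(25,9).
C(25,9) = 25! / (9! * 16!) = 2042975.

2042975


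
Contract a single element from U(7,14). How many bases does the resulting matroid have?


Contracting e from U(7,14) gives U(6,13).
Bases of U(6,13) = (13 choose 6) = 1716.

1716


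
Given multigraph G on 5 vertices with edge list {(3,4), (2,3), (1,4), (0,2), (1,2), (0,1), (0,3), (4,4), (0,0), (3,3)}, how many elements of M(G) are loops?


In a graphic matroid, a loop is a self-loop edge (u,u) with rank 0.
Examining all 10 edges for self-loops...
Self-loops found: (4,4), (0,0), (3,3)
Number of loops = 3.

3


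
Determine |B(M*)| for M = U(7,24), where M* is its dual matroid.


The dual of U(r,n) is U(n-r, n) = U(17,24).
Bases of U(17,24) are all (17)-element subsets.
|B(M*)| = C(24,17) = 346104.

346104


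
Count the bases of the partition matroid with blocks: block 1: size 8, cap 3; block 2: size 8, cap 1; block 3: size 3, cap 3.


A basis picks exactly ci elements from block i.
Number of bases = product of C(|Si|, ci).
= C(8,3) * C(8,1) * C(3,3)
= 56 * 8 * 1
= 448.

448


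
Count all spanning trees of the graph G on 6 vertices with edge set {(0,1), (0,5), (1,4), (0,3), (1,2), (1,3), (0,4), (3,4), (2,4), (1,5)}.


By Kirchhoff's matrix tree theorem, the number of spanning trees equals
the determinant of any cofactor of the Laplacian matrix L.
G has 6 vertices and 10 edges.
Computing the (5 x 5) cofactor determinant gives 99.

99


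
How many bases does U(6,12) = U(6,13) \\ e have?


Deleting e from U(6,13) gives U(6,12) since n > r.
Bases of U(6,12) = C(12,6) = 12! / (6! * 6!) = 924.

924


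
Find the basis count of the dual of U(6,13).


The dual of U(r,n) is U(n-r, n) = U(7,13).
Bases of U(7,13) are all (7)-element subsets.
|B(M*)| = C(13,7) = 13! / (7! * 6!) = 1716.

1716


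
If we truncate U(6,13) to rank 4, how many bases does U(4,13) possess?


Truncating U(6,13) to rank 4 gives U(4,13).
Bases of U(4,13) are all 4-element subsets of 13 elements.
Number of bases = C(13,4) = 13! / (4! * 9!) = 715.

715


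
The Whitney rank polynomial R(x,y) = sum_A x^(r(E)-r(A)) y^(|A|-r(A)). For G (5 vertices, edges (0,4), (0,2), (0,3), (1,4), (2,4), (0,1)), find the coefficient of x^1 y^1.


R(x,y) = sum over A in 2^E of x^(r(E)-r(A)) * y^(|A|-r(A)).
G has 5 vertices, 6 edges. r(E) = 4.
Enumerate all 2^6 = 64 subsets.
Count subsets with r(E)-r(A)=1 and |A|-r(A)=1: 7.

7


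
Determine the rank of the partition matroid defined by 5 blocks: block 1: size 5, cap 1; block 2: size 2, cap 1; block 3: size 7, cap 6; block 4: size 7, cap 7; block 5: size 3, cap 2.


Rank of a partition matroid = sum of min(|Si|, ci) for each block.
= min(5,1) + min(2,1) + min(7,6) + min(7,7) + min(3,2)
= 1 + 1 + 6 + 7 + 2
= 17.

17


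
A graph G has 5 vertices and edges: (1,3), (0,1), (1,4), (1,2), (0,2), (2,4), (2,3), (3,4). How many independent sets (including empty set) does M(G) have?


An independent set in a graphic matroid is an acyclic edge subset.
G has 5 vertices and 8 edges.
Enumerate all 2^8 = 256 subsets, checking for acyclicity.
Total independent sets = 128.

128


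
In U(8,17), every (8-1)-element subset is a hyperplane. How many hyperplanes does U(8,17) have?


Hyperplanes of U(8,17) are flats of rank 7.
In a uniform matroid, these are exactly the (7)-element subsets.
Count = (17 choose 7) = 19448.

19448


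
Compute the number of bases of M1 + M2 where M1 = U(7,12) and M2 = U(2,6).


Bases of a direct sum M1 + M2: |B| = |B(M1)| * |B(M2)|.
|B(U(7,12))| = C(12,7) = 792.
|B(U(2,6))| = C(6,2) = 15.
Total bases = 792 * 15 = 11880.

11880


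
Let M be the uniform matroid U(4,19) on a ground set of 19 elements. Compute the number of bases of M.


Bases of U(4,19) are all 4-element subsets of the 19-element ground set.
Number of bases = C(19,4).
(19 choose 4) = 3876.

3876


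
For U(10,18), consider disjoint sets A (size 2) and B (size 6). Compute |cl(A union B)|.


|A union B| = 2 + 6 = 8 (disjoint).
In U(10,18), cl(S) = S if |S| < 10, else cl(S) = E.
Since 8 < 10, cl(A union B) = A union B.
|cl(A union B)| = 8.

8


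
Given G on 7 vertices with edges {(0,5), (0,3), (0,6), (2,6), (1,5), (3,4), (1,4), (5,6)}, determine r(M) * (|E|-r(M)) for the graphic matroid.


r(M) = |V| - c = 7 - 1 = 6.
nullity = |E| - r(M) = 8 - 6 = 2.
Product = 6 * 2 = 12.

12


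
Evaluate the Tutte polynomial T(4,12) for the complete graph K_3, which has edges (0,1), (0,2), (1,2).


T(K_3; x,y) = x^2 + x + y.
T(4,12) = 16 + 4 + 12 = 32.

32


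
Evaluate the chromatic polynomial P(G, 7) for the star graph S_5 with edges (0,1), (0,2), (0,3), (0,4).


P(tree, k) = k * (k-1)^(4) for any tree on 5 vertices.
P(7) = 7 * 6^4 = 7 * 1296 = 9072.

9072


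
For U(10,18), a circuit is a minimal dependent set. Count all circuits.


In U(10,18), circuits are the (11)-element subsets.
Any set of 11 elements is dependent, and removing any one element gives
an independent set of size 10, so it is a minimal dependent set.
Number of circuits = C(18,11) = 31824.

31824


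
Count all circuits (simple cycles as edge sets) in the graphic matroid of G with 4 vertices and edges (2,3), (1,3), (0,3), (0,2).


A circuit in a graphic matroid = edge set of a simple cycle.
G has 4 vertices and 4 edges.
Enumerating all minimal edge subsets forming cycles...
Total circuits found: 1.

1


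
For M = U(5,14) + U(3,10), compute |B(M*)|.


(M1+M2)* = M1* + M2*.
M1* = U(9,14), bases: C(14,9) = 2002.
M2* = U(7,10), bases: C(10,7) = 120.
|B(M*)| = 2002 * 120 = 240240.

240240


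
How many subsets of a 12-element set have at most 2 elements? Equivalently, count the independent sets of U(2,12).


Independent sets of U(2,12) are all subsets of size <= 2.
Count = (12 choose 0) + (12 choose 1) + (12 choose 2)
     = 1 + 12 + 66
     = 79.

79


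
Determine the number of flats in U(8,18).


Flats of U(8,18): every subset of size < 8 is a flat, plus E itself.
Count = (18 choose 0) + (18 choose 1) + (18 choose 2) + (18 choose 3) + (18 choose 4) + (18 choose 5) + (18 choose 6) + (18 choose 7) + 1
     = 1 + 18 + 153 + 816 + 3060 + 8568 + 18564 + 31824 + 1
     = 63005.

63005


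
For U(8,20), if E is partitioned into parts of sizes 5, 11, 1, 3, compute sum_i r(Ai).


r(Ai) = min(|Ai|, 8) for each part.
Sum = min(5,8) + min(11,8) + min(1,8) + min(3,8)
    = 5 + 8 + 1 + 3
    = 17.

17


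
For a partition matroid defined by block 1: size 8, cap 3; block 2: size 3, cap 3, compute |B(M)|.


A basis picks exactly ci elements from block i.
Number of bases = product of C(|Si|, ci).
= C(8,3) * C(3,3)
= 56 * 1
= 56.

56


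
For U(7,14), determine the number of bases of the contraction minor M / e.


Contracting e from U(7,14) gives U(6,13).
Bases of U(6,13) = C(13,6) = 13! / (6! * 7!) = 1716.

1716


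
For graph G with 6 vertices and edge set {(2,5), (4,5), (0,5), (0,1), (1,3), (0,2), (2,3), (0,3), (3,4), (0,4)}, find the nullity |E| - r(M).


Cycle rank (nullity) = |E| - r(M) = |E| - (|V| - c).
|E| = 10, |V| = 6, c = 1.
Nullity = 10 - (6 - 1) = 10 - 5 = 5.

5


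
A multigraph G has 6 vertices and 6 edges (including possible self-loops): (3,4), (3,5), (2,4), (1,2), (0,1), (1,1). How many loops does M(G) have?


In a graphic matroid, a loop is a self-loop edge (u,u) with rank 0.
Examining all 6 edges for self-loops...
Self-loops found: (1,1)
Number of loops = 1.

1


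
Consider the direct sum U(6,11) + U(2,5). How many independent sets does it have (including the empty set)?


For a direct sum, |I(M1+M2)| = |I(M1)| * |I(M2)|.
|I(U(6,11))| = sum C(11,k) for k=0..6 = 1486.
|I(U(2,5))| = sum C(5,k) for k=0..2 = 16.
Total = 1486 * 16 = 23776.

23776


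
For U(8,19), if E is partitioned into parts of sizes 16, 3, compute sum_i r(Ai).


r(Ai) = min(|Ai|, 8) for each part.
Sum = min(16,8) + min(3,8)
    = 8 + 3
    = 11.

11


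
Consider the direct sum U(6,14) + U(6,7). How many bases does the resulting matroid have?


Bases of a direct sum M1 + M2: |B| = |B(M1)| * |B(M2)|.
|B(U(6,14))| = C(14,6) = 3003.
|B(U(6,7))| = C(7,6) = 7.
Total bases = 3003 * 7 = 21021.

21021


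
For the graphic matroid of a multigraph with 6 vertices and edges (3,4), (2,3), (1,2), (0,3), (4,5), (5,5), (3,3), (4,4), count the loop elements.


In a graphic matroid, a loop is a self-loop edge (u,u) with rank 0.
Examining all 8 edges for self-loops...
Self-loops found: (5,5), (3,3), (4,4)
Number of loops = 3.

3


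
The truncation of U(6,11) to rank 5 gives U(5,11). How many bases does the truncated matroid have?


Truncating U(6,11) to rank 5 gives U(5,11).
Bases of U(5,11) are all 5-element subsets of 11 elements.
Number of bases = (11 choose 5) = 462.

462


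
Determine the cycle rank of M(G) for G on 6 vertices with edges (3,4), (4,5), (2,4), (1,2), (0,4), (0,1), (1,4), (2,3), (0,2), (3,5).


Cycle rank (nullity) = |E| - r(M) = |E| - (|V| - c).
|E| = 10, |V| = 6, c = 1.
Nullity = 10 - (6 - 1) = 10 - 5 = 5.

5


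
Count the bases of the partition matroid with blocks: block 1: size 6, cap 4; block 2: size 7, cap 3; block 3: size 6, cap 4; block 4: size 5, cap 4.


A basis picks exactly ci elements from block i.
Number of bases = product of C(|Si|, ci).
= C(6,4) * C(7,3) * C(6,4) * C(5,4)
= 15 * 35 * 15 * 5
= 39375.

39375


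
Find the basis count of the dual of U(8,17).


The dual of U(r,n) is U(n-r, n) = U(9,17).
Bases of U(9,17) are all (9)-element subsets.
|B(M*)| = C(17,9) = 17! / (9! * 8!) = 24310.

24310


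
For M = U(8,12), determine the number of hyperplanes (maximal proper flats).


Hyperplanes of U(8,12) are flats of rank 7.
In a uniform matroid, these are exactly the (7)-element subsets.
Count = (12 choose 7) = 792.

792


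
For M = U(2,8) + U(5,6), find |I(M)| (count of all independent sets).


For a direct sum, |I(M1+M2)| = |I(M1)| * |I(M2)|.
|I(U(2,8))| = sum C(8,k) for k=0..2 = 37.
|I(U(5,6))| = sum C(6,k) for k=0..5 = 63.
Total = 37 * 63 = 2331.

2331


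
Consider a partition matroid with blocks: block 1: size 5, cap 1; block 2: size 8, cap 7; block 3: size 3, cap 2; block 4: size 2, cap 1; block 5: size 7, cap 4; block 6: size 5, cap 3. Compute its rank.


Rank of a partition matroid = sum of min(|Si|, ci) for each block.
= min(5,1) + min(8,7) + min(3,2) + min(2,1) + min(7,4) + min(5,3)
= 1 + 7 + 2 + 1 + 4 + 3
= 18.

18


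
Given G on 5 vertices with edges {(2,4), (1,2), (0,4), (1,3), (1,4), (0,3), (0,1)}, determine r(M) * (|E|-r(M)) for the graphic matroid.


r(M) = |V| - c = 5 - 1 = 4.
nullity = |E| - r(M) = 7 - 4 = 3.
Product = 4 * 3 = 12.

12


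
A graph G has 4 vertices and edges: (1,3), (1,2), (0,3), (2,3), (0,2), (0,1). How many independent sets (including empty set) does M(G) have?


An independent set in a graphic matroid is an acyclic edge subset.
G has 4 vertices and 6 edges.
Enumerate all 2^6 = 64 subsets, checking for acyclicity.
Total independent sets = 38.

38


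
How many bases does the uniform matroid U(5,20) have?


Bases of U(5,20) are all 5-element subsets of the 20-element ground set.
Number of bases = C(20,5).
C(20,5) = 20! / (5! * 15!) = 15504.

15504


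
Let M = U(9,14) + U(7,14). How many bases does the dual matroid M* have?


(M1+M2)* = M1* + M2*.
M1* = U(5,14), bases: C(14,5) = 2002.
M2* = U(7,14), bases: C(14,7) = 3432.
|B(M*)| = 2002 * 3432 = 6870864.

6870864


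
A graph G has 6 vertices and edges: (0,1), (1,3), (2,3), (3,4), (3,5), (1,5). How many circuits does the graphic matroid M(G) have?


A circuit in a graphic matroid = edge set of a simple cycle.
G has 6 vertices and 6 edges.
Enumerating all minimal edge subsets forming cycles...
Total circuits found: 1.

1


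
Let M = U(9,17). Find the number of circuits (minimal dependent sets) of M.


In U(9,17), circuits are the (10)-element subsets.
Any set of 10 elements is dependent, and removing any one element gives
an independent set of size 9, so it is a minimal dependent set.
Number of circuits = (17 choose 10) = 19448.

19448


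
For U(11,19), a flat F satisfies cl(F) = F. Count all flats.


Flats of U(11,19): every subset of size < 11 is a flat, plus E itself.
Count = C(19,0) + C(19,1) + C(19,2) + C(19,3) + C(19,4) + C(19,5) + C(19,6) + C(19,7) + C(19,8) + C(19,9) + C(19,10) + 1
     = 1 + 19 + 171 + 969 + 3876 + 11628 + 27132 + 50388 + 75582 + 92378 + 92378 + 1
     = 354523.

354523


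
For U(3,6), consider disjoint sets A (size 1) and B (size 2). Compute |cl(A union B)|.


|A union B| = 1 + 2 = 3 (disjoint).
In U(3,6), cl(S) = S if |S| < 3, else cl(S) = E.
Since 3 >= 3, cl(A union B) = E.
|cl(A union B)| = 6.

6


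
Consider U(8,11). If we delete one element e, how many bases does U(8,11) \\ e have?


Deleting e from U(8,11) gives U(8,10) since n > r.
Bases of U(8,10) = C(10,8) = 10! / (8! * 2!) = 45.

45


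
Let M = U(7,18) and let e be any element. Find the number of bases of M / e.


Contracting e from U(7,18) gives U(6,17).
Bases of U(6,17) = (17 choose 6) = 12376.

12376


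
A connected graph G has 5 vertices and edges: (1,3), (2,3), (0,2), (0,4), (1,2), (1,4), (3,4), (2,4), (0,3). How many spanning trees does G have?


By Kirchhoff's matrix tree theorem, the number of spanning trees equals
the determinant of any cofactor of the Laplacian matrix L.
G has 5 vertices and 9 edges.
Computing the (4 x 4) cofactor determinant gives 75.

75


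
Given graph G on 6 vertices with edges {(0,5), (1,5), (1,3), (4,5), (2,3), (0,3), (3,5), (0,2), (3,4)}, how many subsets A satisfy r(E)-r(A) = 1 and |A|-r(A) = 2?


R(x,y) = sum over A in 2^E of x^(r(E)-r(A)) * y^(|A|-r(A)).
G has 6 vertices, 9 edges. r(E) = 5.
Enumerate all 2^9 = 512 subsets.
Count subsets with r(E)-r(A)=1 and |A|-r(A)=2: 23.

23


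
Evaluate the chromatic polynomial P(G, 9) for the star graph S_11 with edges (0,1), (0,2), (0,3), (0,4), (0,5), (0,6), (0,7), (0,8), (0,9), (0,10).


P(tree, k) = k * (k-1)^(10) for any tree on 11 vertices.
P(9) = 9 * 8^10 = 9 * 1073741824 = 9663676416.

9663676416


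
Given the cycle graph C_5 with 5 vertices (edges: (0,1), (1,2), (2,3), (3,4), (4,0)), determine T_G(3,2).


T(C_5; x,y) = x + x^2 + ... + x^(4) + y.
T(3,2) = 3^1 + 3^2 + 3^3 + 3^4 + 2
= 3 + 9 + 27 + 81 + 2
= 122.

122


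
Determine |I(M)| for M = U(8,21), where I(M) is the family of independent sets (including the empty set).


Independent sets of U(8,21) are all subsets of size <= 8.
Count = C(21,0) + C(21,1) + C(21,2) + C(21,3) + C(21,4) + C(21,5) + C(21,6) + C(21,7) + C(21,8)
     = 1 + 21 + 210 + 1330 + 5985 + 20349 + 54264 + 116280 + 203490
     = 401930.

401930


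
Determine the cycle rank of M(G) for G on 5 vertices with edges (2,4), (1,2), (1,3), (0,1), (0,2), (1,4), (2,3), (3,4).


Cycle rank (nullity) = |E| - r(M) = |E| - (|V| - c).
|E| = 8, |V| = 5, c = 1.
Nullity = 8 - (5 - 1) = 8 - 4 = 4.

4


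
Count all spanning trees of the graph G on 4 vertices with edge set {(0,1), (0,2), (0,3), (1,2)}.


By Kirchhoff's matrix tree theorem, the number of spanning trees equals
the determinant of any cofactor of the Laplacian matrix L.
G has 4 vertices and 4 edges.
Computing the (3 x 3) cofactor determinant gives 3.

3


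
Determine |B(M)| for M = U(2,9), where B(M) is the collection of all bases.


Bases of U(2,9) are all 2-element subsets of the 9-element ground set.
Number of bases = C(9,2).
C(9,2) = (9 * 8) / (1 * 2) = 36.

36


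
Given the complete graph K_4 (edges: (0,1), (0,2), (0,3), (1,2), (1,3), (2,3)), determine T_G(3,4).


T(K_4; x,y) = x^3 + 3x^2 + 4xy + 2x + y^3 + 3y^2 + 2y.
Substituting x=3, y=4:
= 27 + 27 + 48 + 6 + 64 + 48 + 8
= 228.

228


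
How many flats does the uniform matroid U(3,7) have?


Flats of U(3,7): every subset of size < 3 is a flat, plus E itself.
Count = (7 choose 0) + (7 choose 1) + (7 choose 2) + 1
     = 1 + 7 + 21 + 1
     = 30.

30


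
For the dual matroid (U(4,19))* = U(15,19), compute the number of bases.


The dual of U(r,n) is U(n-r, n) = U(15,19).
Bases of U(15,19) are all (15)-element subsets.
|B(M*)| = (19 choose 15) = 3876.

3876


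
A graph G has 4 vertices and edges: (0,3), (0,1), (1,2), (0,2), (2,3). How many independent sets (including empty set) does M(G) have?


An independent set in a graphic matroid is an acyclic edge subset.
G has 4 vertices and 5 edges.
Enumerate all 2^5 = 32 subsets, checking for acyclicity.
Total independent sets = 24.

24


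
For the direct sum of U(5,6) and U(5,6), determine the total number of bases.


Bases of a direct sum M1 + M2: |B| = |B(M1)| * |B(M2)|.
|B(U(5,6))| = C(6,5) = 6.
|B(U(5,6))| = C(6,5) = 6.
Total bases = 6 * 6 = 36.

36


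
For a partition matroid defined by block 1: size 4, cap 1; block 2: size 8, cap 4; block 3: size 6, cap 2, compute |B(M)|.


A basis picks exactly ci elements from block i.
Number of bases = product of C(|Si|, ci).
= C(4,1) * C(8,4) * C(6,2)
= 4 * 70 * 15
= 4200.

4200


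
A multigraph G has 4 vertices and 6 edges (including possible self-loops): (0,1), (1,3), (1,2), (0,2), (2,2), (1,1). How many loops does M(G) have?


In a graphic matroid, a loop is a self-loop edge (u,u) with rank 0.
Examining all 6 edges for self-loops...
Self-loops found: (2,2), (1,1)
Number of loops = 2.

2


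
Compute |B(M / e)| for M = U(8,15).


Contracting e from U(8,15) gives U(7,14).
Bases of U(7,14) = C(14,7) = 14! / (7! * 7!) = 3432.

3432


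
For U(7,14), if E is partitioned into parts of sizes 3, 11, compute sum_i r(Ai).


r(Ai) = min(|Ai|, 7) for each part.
Sum = min(3,7) + min(11,7)
    = 3 + 7
    = 10.

10


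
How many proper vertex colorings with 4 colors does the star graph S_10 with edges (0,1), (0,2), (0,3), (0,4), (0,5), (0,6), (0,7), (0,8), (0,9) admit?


P(tree, k) = k * (k-1)^(9) for any tree on 10 vertices.
P(4) = 4 * 3^9 = 4 * 19683 = 78732.

78732


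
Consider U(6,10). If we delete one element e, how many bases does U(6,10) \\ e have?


Deleting e from U(6,10) gives U(6,9) since n > r.
Bases of U(6,9) = (9 choose 6) = 84.

84


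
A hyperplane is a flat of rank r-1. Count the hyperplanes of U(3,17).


Hyperplanes of U(3,17) are flats of rank 2.
In a uniform matroid, these are exactly the (2)-element subsets.
Count = C(17,2) = 17! / (2! * 15!) = 136.

136


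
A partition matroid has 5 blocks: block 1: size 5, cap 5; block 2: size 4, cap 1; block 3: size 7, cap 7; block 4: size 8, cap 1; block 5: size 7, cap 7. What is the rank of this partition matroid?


Rank of a partition matroid = sum of min(|Si|, ci) for each block.
= min(5,5) + min(4,1) + min(7,7) + min(8,1) + min(7,7)
= 5 + 1 + 7 + 1 + 7
= 21.

21


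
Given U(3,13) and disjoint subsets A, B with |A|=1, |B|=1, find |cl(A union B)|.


|A union B| = 1 + 1 = 2 (disjoint).
In U(3,13), cl(S) = S if |S| < 3, else cl(S) = E.
Since 2 < 3, cl(A union B) = A union B.
|cl(A union B)| = 2.

2


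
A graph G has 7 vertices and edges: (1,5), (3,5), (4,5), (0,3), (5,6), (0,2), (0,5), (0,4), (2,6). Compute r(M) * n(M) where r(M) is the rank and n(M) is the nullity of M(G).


r(M) = |V| - c = 7 - 1 = 6.
nullity = |E| - r(M) = 9 - 6 = 3.
Product = 6 * 3 = 18.

18


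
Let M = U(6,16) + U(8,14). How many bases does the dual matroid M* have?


(M1+M2)* = M1* + M2*.
M1* = U(10,16), bases: C(16,10) = 8008.
M2* = U(6,14), bases: C(14,6) = 3003.
|B(M*)| = 8008 * 3003 = 24048024.

24048024


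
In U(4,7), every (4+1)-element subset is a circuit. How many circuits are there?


In U(4,7), circuits are the (5)-element subsets.
Any set of 5 elements is dependent, and removing any one element gives
an independent set of size 4, so it is a minimal dependent set.
Number of circuits = (7 choose 5) = 21.

21


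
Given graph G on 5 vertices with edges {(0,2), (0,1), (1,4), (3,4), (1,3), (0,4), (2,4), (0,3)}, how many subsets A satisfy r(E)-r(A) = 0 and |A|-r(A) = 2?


R(x,y) = sum over A in 2^E of x^(r(E)-r(A)) * y^(|A|-r(A)).
G has 5 vertices, 8 edges. r(E) = 4.
Enumerate all 2^8 = 256 subsets.
Count subsets with r(E)-r(A)=0 and |A|-r(A)=2: 27.

27


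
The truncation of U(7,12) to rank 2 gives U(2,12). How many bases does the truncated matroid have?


Truncating U(7,12) to rank 2 gives U(2,12).
Bases of U(2,12) are all 2-element subsets of 12 elements.
Number of bases = C(12,2) = (12 * 11) / (1 * 2) = 66.

66


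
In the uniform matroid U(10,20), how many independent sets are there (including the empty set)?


Independent sets of U(10,20) are all subsets of size <= 10.
Count = C(20,0) + C(20,1) + C(20,2) + C(20,3) + C(20,4) + C(20,5) + C(20,6) + C(20,7) + C(20,8) + C(20,9) + C(20,10)
     = 1 + 20 + 190 + 1140 + 4845 + 15504 + 38760 + 77520 + 125970 + 167960 + 184756
     = 616666.

616666


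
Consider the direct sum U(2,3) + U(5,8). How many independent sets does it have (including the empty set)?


For a direct sum, |I(M1+M2)| = |I(M1)| * |I(M2)|.
|I(U(2,3))| = sum C(3,k) for k=0..2 = 7.
|I(U(5,8))| = sum C(8,k) for k=0..5 = 219.
Total = 7 * 219 = 1533.

1533


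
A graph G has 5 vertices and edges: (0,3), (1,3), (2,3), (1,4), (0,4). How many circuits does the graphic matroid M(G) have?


A circuit in a graphic matroid = edge set of a simple cycle.
G has 5 vertices and 5 edges.
Enumerating all minimal edge subsets forming cycles...
Total circuits found: 1.

1


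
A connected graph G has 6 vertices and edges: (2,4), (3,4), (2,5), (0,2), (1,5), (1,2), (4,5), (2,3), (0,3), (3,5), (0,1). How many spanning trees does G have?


By Kirchhoff's matrix tree theorem, the number of spanning trees equals
the determinant of any cofactor of the Laplacian matrix L.
G has 6 vertices and 11 edges.
Computing the (5 x 5) cofactor determinant gives 209.

209


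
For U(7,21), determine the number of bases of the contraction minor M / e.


Contracting e from U(7,21) gives U(6,20).
Bases of U(6,20) = (20 choose 6) = 38760.

38760


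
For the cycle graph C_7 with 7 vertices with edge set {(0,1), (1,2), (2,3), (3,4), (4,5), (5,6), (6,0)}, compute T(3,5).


T(C_7; x,y) = x + x^2 + ... + x^(6) + y.
T(3,5) = 3^1 + 3^2 + 3^3 + 3^4 + 3^5 + 3^6 + 5
= 3 + 9 + 27 + 81 + 243 + 729 + 5
= 1097.

1097


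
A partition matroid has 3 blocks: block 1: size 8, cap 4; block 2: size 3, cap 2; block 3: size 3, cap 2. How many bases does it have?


A basis picks exactly ci elements from block i.
Number of bases = product of C(|Si|, ci).
= C(8,4) * C(3,2) * C(3,2)
= 70 * 3 * 3
= 630.

630


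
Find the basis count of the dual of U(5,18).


The dual of U(r,n) is U(n-r, n) = U(13,18).
Bases of U(13,18) are all (13)-element subsets.
|B(M*)| = (18 choose 13) = 8568.

8568


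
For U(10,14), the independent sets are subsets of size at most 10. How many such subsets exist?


Independent sets of U(10,14) are all subsets of size <= 10.
Count = (14 choose 0) + (14 choose 1) + (14 choose 2) + (14 choose 3) + (14 choose 4) + (14 choose 5) + (14 choose 6) + (14 choose 7) + (14 choose 8) + (14 choose 9) + (14 choose 10)
     = 1 + 14 + 91 + 364 + 1001 + 2002 + 3003 + 3432 + 3003 + 2002 + 1001
     = 15914.

15914


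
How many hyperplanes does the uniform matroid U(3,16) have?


Hyperplanes of U(3,16) are flats of rank 2.
In a uniform matroid, these are exactly the (2)-element subsets.
Count = (16 choose 2) = 120.

120


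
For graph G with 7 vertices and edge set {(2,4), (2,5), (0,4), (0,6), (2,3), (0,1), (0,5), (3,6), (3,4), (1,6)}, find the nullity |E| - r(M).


Cycle rank (nullity) = |E| - r(M) = |E| - (|V| - c).
|E| = 10, |V| = 7, c = 1.
Nullity = 10 - (7 - 1) = 10 - 6 = 4.

4


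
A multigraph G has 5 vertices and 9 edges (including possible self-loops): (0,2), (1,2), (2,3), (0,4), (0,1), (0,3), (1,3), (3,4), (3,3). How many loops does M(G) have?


In a graphic matroid, a loop is a self-loop edge (u,u) with rank 0.
Examining all 9 edges for self-loops...
Self-loops found: (3,3)
Number of loops = 1.

1


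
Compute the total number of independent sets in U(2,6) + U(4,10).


For a direct sum, |I(M1+M2)| = |I(M1)| * |I(M2)|.
|I(U(2,6))| = sum C(6,k) for k=0..2 = 22.
|I(U(4,10))| = sum C(10,k) for k=0..4 = 386.
Total = 22 * 386 = 8492.

8492


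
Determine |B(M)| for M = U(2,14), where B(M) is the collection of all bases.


Bases of U(2,14) are all 2-element subsets of the 14-element ground set.
Number of bases = C(14,2).
C(14,2) = 14! / (2! * 12!) = 91.

91


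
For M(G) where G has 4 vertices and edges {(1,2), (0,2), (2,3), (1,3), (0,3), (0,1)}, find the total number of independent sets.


An independent set in a graphic matroid is an acyclic edge subset.
G has 4 vertices and 6 edges.
Enumerate all 2^6 = 64 subsets, checking for acyclicity.
Total independent sets = 38.

38


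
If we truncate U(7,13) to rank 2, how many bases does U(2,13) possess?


Truncating U(7,13) to rank 2 gives U(2,13).
Bases of U(2,13) are all 2-element subsets of 13 elements.
Number of bases = C(13,2) = (13 * 12) / (1 * 2) = 78.

78


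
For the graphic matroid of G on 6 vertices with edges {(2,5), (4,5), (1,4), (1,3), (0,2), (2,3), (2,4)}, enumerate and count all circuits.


A circuit in a graphic matroid = edge set of a simple cycle.
G has 6 vertices and 7 edges.
Enumerating all minimal edge subsets forming cycles...
Total circuits found: 3.

3


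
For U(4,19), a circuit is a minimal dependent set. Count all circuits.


In U(4,19), circuits are the (5)-element subsets.
Any set of 5 elements is dependent, and removing any one element gives
an independent set of size 4, so it is a minimal dependent set.
Number of circuits = (19 choose 5) = 11628.

11628


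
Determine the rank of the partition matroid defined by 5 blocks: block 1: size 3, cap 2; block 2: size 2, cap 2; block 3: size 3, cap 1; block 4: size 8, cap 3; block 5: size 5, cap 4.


Rank of a partition matroid = sum of min(|Si|, ci) for each block.
= min(3,2) + min(2,2) + min(3,1) + min(8,3) + min(5,4)
= 2 + 2 + 1 + 3 + 4
= 12.

12


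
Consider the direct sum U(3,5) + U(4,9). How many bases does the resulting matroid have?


Bases of a direct sum M1 + M2: |B| = |B(M1)| * |B(M2)|.
|B(U(3,5))| = C(5,3) = 10.
|B(U(4,9))| = C(9,4) = 126.
Total bases = 10 * 126 = 1260.

1260


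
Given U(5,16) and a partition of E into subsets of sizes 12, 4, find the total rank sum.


r(Ai) = min(|Ai|, 5) for each part.
Sum = min(12,5) + min(4,5)
    = 5 + 4
    = 9.

9


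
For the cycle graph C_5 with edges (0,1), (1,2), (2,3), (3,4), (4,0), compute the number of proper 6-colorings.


P(C_5, k) = (k-1)^5 + (-1)^5*(k-1).
P(6) = (5)^5 - 5
= 3125 - 5 = 3120.

3120


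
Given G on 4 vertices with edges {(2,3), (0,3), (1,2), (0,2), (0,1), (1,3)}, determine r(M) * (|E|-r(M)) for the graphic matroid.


r(M) = |V| - c = 4 - 1 = 3.
nullity = |E| - r(M) = 6 - 3 = 3.
Product = 3 * 3 = 9.

9


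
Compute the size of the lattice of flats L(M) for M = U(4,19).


Flats of U(4,19): every subset of size < 4 is a flat, plus E itself.
Count = C(19,0) + C(19,1) + C(19,2) + C(19,3) + 1
     = 1 + 19 + 171 + 969 + 1
     = 1161.

1161


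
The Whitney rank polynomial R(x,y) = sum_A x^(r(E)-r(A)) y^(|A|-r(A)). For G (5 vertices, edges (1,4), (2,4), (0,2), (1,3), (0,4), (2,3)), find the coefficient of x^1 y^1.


R(x,y) = sum over A in 2^E of x^(r(E)-r(A)) * y^(|A|-r(A)).
G has 5 vertices, 6 edges. r(E) = 4.
Enumerate all 2^6 = 64 subsets.
Count subsets with r(E)-r(A)=1 and |A|-r(A)=1: 4.

4


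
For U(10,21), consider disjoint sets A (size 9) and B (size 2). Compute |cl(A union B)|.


|A union B| = 9 + 2 = 11 (disjoint).
In U(10,21), cl(S) = S if |S| < 10, else cl(S) = E.
Since 11 >= 10, cl(A union B) = E.
|cl(A union B)| = 21.

21


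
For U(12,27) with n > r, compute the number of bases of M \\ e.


Deleting e from U(12,27) gives U(12,26) since n > r.
Bases of U(12,26) = (26 choose 12) = 9657700.

9657700


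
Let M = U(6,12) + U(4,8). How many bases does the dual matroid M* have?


(M1+M2)* = M1* + M2*.
M1* = U(6,12), bases: C(12,6) = 924.
M2* = U(4,8), bases: C(8,4) = 70.
|B(M*)| = 924 * 70 = 64680.

64680


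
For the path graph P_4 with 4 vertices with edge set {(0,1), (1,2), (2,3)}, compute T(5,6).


A path on 4 vertices is a tree with 3 edges.
T(x,y) = x^(3) for any tree.
T(5,6) = 5^3 = 125.

125


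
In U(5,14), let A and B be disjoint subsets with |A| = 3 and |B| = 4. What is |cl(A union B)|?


|A union B| = 3 + 4 = 7 (disjoint).
In U(5,14), cl(S) = S if |S| < 5, else cl(S) = E.
Since 7 >= 5, cl(A union B) = E.
|cl(A union B)| = 14.

14


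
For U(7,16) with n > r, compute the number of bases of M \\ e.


Deleting e from U(7,16) gives U(7,15) since n > r.
Bases of U(7,15) = C(15,7) = 6435.

6435


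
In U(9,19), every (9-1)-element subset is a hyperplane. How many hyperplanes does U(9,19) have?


Hyperplanes of U(9,19) are flats of rank 8.
In a uniform matroid, these are exactly the (8)-element subsets.
Count = C(19,8) = 75582.

75582


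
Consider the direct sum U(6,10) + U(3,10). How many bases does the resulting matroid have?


Bases of a direct sum M1 + M2: |B| = |B(M1)| * |B(M2)|.
|B(U(6,10))| = C(10,6) = 210.
|B(U(3,10))| = C(10,3) = 120.
Total bases = 210 * 120 = 25200.

25200


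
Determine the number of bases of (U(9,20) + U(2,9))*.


(M1+M2)* = M1* + M2*.
M1* = U(11,20), bases: C(20,11) = 167960.
M2* = U(7,9), bases: C(9,7) = 36.
|B(M*)| = 167960 * 36 = 6046560.

6046560


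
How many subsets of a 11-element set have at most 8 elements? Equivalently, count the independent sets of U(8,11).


Independent sets of U(8,11) are all subsets of size <= 8.
Count = C(11,0) + C(11,1) + C(11,2) + C(11,3) + C(11,4) + C(11,5) + C(11,6) + C(11,7) + C(11,8)
     = 1 + 11 + 55 + 165 + 330 + 462 + 462 + 330 + 165
     = 1981.

1981


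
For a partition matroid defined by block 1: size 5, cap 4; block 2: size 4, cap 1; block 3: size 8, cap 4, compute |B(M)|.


A basis picks exactly ci elements from block i.
Number of bases = product of C(|Si|, ci).
= C(5,4) * C(4,1) * C(8,4)
= 5 * 4 * 70
= 1400.

1400


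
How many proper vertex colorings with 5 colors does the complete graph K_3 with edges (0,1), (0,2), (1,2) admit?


P(K_3, k) = k(k-1)(k-2)...(k-2).
P(5) = (5) * (4) * (3) = 60.

60


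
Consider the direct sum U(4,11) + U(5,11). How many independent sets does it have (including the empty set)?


For a direct sum, |I(M1+M2)| = |I(M1)| * |I(M2)|.
|I(U(4,11))| = sum C(11,k) for k=0..4 = 562.
|I(U(5,11))| = sum C(11,k) for k=0..5 = 1024.
Total = 562 * 1024 = 575488.

575488


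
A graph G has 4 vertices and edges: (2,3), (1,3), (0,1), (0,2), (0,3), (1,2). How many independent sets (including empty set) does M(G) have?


An independent set in a graphic matroid is an acyclic edge subset.
G has 4 vertices and 6 edges.
Enumerate all 2^6 = 64 subsets, checking for acyclicity.
Total independent sets = 38.

38


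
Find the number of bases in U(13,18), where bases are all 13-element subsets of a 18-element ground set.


Bases of U(13,18) are all 13-element subsets of the 18-element ground set.
Number of bases = C(18,13).
(18 choose 13) = 8568.

8568


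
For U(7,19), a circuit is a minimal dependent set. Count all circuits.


In U(7,19), circuits are the (8)-element subsets.
Any set of 8 elements is dependent, and removing any one element gives
an independent set of size 7, so it is a minimal dependent set.
Number of circuits = (19 choose 8) = 75582.

75582


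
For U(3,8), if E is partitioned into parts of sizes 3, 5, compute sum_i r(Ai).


r(Ai) = min(|Ai|, 3) for each part.
Sum = min(3,3) + min(5,3)
    = 3 + 3
    = 6.

6


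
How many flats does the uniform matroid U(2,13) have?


Flats of U(2,13): every subset of size < 2 is a flat, plus E itself.
Count = C(13,0) + C(13,1) + 1
     = 1 + 13 + 1
     = 15.

15


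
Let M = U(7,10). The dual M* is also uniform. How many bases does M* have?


The dual of U(r,n) is U(n-r, n) = U(3,10).
Bases of U(3,10) are all (3)-element subsets.
|B(M*)| = (10 choose 3) = 120.

120


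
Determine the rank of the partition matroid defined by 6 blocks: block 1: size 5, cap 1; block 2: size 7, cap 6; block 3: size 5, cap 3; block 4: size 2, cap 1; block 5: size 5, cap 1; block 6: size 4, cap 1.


Rank of a partition matroid = sum of min(|Si|, ci) for each block.
= min(5,1) + min(7,6) + min(5,3) + min(2,1) + min(5,1) + min(4,1)
= 1 + 6 + 3 + 1 + 1 + 1
= 13.

13


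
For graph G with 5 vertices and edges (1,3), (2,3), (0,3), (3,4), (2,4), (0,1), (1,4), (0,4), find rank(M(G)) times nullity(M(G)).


r(M) = |V| - c = 5 - 1 = 4.
nullity = |E| - r(M) = 8 - 4 = 4.
Product = 4 * 4 = 16.

16


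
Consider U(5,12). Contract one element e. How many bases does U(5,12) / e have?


Contracting e from U(5,12) gives U(4,11).
Bases of U(4,11) = C(11,4) = 11! / (4! * 7!) = 330.

330


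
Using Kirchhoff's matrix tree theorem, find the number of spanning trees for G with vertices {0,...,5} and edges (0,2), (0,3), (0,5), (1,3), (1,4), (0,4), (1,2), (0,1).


By Kirchhoff's matrix tree theorem, the number of spanning trees equals
the determinant of any cofactor of the Laplacian matrix L.
G has 6 vertices and 8 edges.
Computing the (5 x 5) cofactor determinant gives 20.

20


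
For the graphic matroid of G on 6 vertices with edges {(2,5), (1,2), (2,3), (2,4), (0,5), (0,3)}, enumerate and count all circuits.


A circuit in a graphic matroid = edge set of a simple cycle.
G has 6 vertices and 6 edges.
Enumerating all minimal edge subsets forming cycles...
Total circuits found: 1.

1


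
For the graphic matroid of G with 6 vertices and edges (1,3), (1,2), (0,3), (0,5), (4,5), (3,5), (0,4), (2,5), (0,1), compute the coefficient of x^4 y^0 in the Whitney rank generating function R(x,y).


R(x,y) = sum over A in 2^E of x^(r(E)-r(A)) * y^(|A|-r(A)).
G has 6 vertices, 9 edges. r(E) = 5.
Enumerate all 2^9 = 512 subsets.
Count subsets with r(E)-r(A)=4 and |A|-r(A)=0: 9.

9


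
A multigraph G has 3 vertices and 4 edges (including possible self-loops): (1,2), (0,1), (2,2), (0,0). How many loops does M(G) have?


In a graphic matroid, a loop is a self-loop edge (u,u) with rank 0.
Examining all 4 edges for self-loops...
Self-loops found: (2,2), (0,0)
Number of loops = 2.

2


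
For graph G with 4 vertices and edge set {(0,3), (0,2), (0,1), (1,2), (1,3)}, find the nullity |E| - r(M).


Cycle rank (nullity) = |E| - r(M) = |E| - (|V| - c).
|E| = 5, |V| = 4, c = 1.
Nullity = 5 - (4 - 1) = 5 - 3 = 2.

2


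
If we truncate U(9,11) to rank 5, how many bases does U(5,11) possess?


Truncating U(9,11) to rank 5 gives U(5,11).
Bases of U(5,11) are all 5-element subsets of 11 elements.
Number of bases = C(11,5) = 462.

462


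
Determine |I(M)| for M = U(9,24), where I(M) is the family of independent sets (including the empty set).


Independent sets of U(9,24) are all subsets of size <= 9.
Count = (24 choose 0) + (24 choose 1) + (24 choose 2) + (24 choose 3) + (24 choose 4) + (24 choose 5) + (24 choose 6) + (24 choose 7) + (24 choose 8) + (24 choose 9)
     = 1 + 24 + 276 + 2024 + 10626 + 42504 + 134596 + 346104 + 735471 + 1307504
     = 2579130.

2579130


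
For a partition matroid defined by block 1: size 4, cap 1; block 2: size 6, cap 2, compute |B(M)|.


A basis picks exactly ci elements from block i.
Number of bases = product of C(|Si|, ci).
= C(4,1) * C(6,2)
= 4 * 15
= 60.

60


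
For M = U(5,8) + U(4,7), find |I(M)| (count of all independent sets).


For a direct sum, |I(M1+M2)| = |I(M1)| * |I(M2)|.
|I(U(5,8))| = sum C(8,k) for k=0..5 = 219.
|I(U(4,7))| = sum C(7,k) for k=0..4 = 99.
Total = 219 * 99 = 21681.

21681


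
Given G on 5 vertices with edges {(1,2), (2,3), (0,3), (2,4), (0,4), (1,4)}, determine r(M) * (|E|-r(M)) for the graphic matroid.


r(M) = |V| - c = 5 - 1 = 4.
nullity = |E| - r(M) = 6 - 4 = 2.
Product = 4 * 2 = 8.

8


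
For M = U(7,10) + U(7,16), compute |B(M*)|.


(M1+M2)* = M1* + M2*.
M1* = U(3,10), bases: C(10,3) = 120.
M2* = U(9,16), bases: C(16,9) = 11440.
|B(M*)| = 120 * 11440 = 1372800.

1372800


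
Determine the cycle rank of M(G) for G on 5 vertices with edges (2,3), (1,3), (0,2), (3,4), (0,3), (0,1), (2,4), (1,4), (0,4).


Cycle rank (nullity) = |E| - r(M) = |E| - (|V| - c).
|E| = 9, |V| = 5, c = 1.
Nullity = 9 - (5 - 1) = 9 - 4 = 5.

5


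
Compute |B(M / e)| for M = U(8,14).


Contracting e from U(8,14) gives U(7,13).
Bases of U(7,13) = C(13,7) = 1716.

1716


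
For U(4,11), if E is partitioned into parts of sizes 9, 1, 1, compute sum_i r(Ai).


r(Ai) = min(|Ai|, 4) for each part.
Sum = min(9,4) + min(1,4) + min(1,4)
    = 4 + 1 + 1
    = 6.

6


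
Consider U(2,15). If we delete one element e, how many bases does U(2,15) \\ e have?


Deleting e from U(2,15) gives U(2,14) since n > r.
Bases of U(2,14) = (14 choose 2) = 91.

91


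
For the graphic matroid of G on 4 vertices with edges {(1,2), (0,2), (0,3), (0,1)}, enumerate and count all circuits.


A circuit in a graphic matroid = edge set of a simple cycle.
G has 4 vertices and 4 edges.
Enumerating all minimal edge subsets forming cycles...
Total circuits found: 1.

1


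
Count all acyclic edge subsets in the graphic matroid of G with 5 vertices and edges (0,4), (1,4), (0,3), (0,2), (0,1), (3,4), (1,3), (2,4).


An independent set in a graphic matroid is an acyclic edge subset.
G has 5 vertices and 8 edges.
Enumerate all 2^8 = 256 subsets, checking for acyclicity.
Total independent sets = 128.

128


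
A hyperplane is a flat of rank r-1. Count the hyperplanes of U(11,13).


Hyperplanes of U(11,13) are flats of rank 10.
In a uniform matroid, these are exactly the (10)-element subsets.
Count = C(13,10) = 13! / (10! * 3!) = 286.

286


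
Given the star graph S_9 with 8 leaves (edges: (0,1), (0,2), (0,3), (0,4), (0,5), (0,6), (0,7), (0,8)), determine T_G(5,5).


A star on 9 vertices is a tree with 8 edges.
T(x,y) = x^(8) for any tree.
T(5,5) = 5^8 = 390625.

390625


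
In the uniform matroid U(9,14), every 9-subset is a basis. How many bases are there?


Bases of U(9,14) are all 9-element subsets of the 14-element ground set.
Number of bases = C(14,9).
(14 choose 9) = 2002.

2002


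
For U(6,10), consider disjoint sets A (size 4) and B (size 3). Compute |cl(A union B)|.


|A union B| = 4 + 3 = 7 (disjoint).
In U(6,10), cl(S) = S if |S| < 6, else cl(S) = E.
Since 7 >= 6, cl(A union B) = E.
|cl(A union B)| = 10.

10


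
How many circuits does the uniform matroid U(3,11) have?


In U(3,11), circuits are the (4)-element subsets.
Any set of 4 elements is dependent, and removing any one element gives
an independent set of size 3, so it is a minimal dependent set.
Number of circuits = C(11,4) = 11! / (4! * 7!) = 330.

330


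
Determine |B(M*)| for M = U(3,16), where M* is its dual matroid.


The dual of U(r,n) is U(n-r, n) = U(13,16).
Bases of U(13,16) are all (13)-element subsets.
|B(M*)| = (16 choose 13) = 560.

560


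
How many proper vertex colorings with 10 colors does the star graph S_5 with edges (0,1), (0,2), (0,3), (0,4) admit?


P(tree, k) = k * (k-1)^(4) for any tree on 5 vertices.
P(10) = 10 * 9^4 = 10 * 6561 = 65610.

65610


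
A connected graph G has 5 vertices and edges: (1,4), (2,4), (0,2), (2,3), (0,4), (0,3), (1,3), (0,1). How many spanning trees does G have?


By Kirchhoff's matrix tree theorem, the number of spanning trees equals
the determinant of any cofactor of the Laplacian matrix L.
G has 5 vertices and 8 edges.
Computing the (4 x 4) cofactor determinant gives 45.

45
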